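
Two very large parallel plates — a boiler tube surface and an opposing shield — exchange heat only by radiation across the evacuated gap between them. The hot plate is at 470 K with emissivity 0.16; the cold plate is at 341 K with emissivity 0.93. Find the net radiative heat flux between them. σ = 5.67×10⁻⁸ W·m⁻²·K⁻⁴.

For two infinite grey parallel plates, q = σ(T₁⁴ − T₂⁴)/(1/ε₁ + 1/ε₂ − 1).
T₁⁴ − T₂⁴ = 4.880×10¹⁰ − 1.352×10¹⁰ = 3.528×10¹⁰ K⁴.
1/ε₁ + 1/ε₂ − 1 = 6.250 + 1.075 − 1 = 6.325.
q = 5.67×10⁻⁸ × 3.528×10¹⁰ / 6.325.

q ≈ 316 W/m²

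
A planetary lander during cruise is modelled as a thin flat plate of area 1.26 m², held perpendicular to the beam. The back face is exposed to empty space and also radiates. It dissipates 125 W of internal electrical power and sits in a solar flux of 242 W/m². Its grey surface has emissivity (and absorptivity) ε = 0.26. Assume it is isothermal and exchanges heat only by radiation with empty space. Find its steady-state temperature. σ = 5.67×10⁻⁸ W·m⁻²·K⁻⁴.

T ≈ 272 K

At steady state, absorbed solar power + internal power = radiated power.
Absorbed: α·S·A_cross = 0.26·242·1.260 = 79.28 W (cross-section A).
Total input = 79.28 + 125 = 204.3 W.
Radiated: εσ·A_surf·T⁴ with A_surf = 2A = 2.520 m².
T⁴ = 204.3/(0.26·5.67×10⁻⁸·2.520) = 5.499×10⁹ K⁴.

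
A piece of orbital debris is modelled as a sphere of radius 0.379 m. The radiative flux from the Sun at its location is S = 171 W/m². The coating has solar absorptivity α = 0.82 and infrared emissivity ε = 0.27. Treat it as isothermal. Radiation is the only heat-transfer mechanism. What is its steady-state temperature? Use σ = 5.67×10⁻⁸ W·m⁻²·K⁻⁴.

At equilibrium, absorbed power = emitted power.
Absorbing cross-section = πr² = 0.4513 m²; emitting surface = 4πr² = 1.805 m² (ratio 4).
αS·A_cross = εσ·A_surf·T⁴  ⇒  T⁴ = αS/(ε·4σ).
T⁴ = 0.820·171/(0.27·4·5.67×10⁻⁸) = 2.290×10⁹ K⁴.
T = (2.290×10⁹)^(1/4).

T ≈ 219 K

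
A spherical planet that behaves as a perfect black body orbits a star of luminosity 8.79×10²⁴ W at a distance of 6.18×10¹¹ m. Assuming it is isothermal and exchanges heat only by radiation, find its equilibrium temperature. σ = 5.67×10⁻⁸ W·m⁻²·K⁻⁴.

First find the stellar flux at distance d: S = L/(4πd²) = 8.79×10²⁴/(4π·(6.18×10¹¹)²) = 1.831 W/m².
For an isothermal sphere, absorbed (1−a)S·πr² = emitted σ·4πr²·T⁴, so T⁴ = (1−a)S/(4σ).
T⁴ = 1.00·1.831/(4·5.67×10⁻⁸) = 8.075×10⁶ K⁴.

T ≈ 53.3 K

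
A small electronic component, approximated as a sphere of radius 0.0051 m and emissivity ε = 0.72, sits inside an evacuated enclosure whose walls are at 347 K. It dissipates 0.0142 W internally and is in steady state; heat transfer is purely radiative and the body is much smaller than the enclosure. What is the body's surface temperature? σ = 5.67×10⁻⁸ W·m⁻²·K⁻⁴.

For a small grey body in a large enclosure, net radiated power = εσA(T⁴ − T_w⁴).
Steady state: P = εσA(T⁴ − T_w⁴) with A = 4πr² = 3.269×10⁻⁴ m².
T⁴ = P/(εσA) + T_w⁴ = 0.0142/(0.72·5.67×10⁻⁸·3.269×10⁻⁴) + (347)⁴
    = 1.064×10⁹ + 1.450×10¹⁰ = 1.556×10¹⁰ K⁴.

T ≈ 353 K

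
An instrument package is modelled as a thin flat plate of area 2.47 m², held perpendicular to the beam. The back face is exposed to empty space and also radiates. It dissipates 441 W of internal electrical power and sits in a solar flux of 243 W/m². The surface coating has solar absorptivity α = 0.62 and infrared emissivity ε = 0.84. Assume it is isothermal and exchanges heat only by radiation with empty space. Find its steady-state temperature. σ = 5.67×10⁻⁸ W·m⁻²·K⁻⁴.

T ≈ 242 K

At steady state, absorbed solar power + internal power = radiated power.
Absorbed: α·S·A_cross = 0.62·243·2.470 = 372.1 W (cross-section A).
Total input = 372.1 + 441 = 813.1 W.
Radiated: εσ·A_surf·T⁴ with A_surf = 2A = 4.940 m².
T⁴ = 813.1/(0.84·5.67×10⁻⁸·4.940) = 3.456×10⁹ K⁴.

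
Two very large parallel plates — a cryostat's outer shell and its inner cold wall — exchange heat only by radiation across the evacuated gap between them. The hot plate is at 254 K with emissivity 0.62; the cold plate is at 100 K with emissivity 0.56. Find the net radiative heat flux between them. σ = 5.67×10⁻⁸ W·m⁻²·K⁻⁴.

q ≈ 96.0 W/m²

For two infinite grey parallel plates, q = σ(T₁⁴ − T₂⁴)/(1/ε₁ + 1/ε₂ − 1).
T₁⁴ − T₂⁴ = 4.162×10⁹ − 1.000×10⁸ = 4.062×10⁹ K⁴.
1/ε₁ + 1/ε₂ − 1 = 1.613 + 1.786 − 1 = 2.399.
q = 5.67×10⁻⁸ × 4.062×10⁹ / 2.399.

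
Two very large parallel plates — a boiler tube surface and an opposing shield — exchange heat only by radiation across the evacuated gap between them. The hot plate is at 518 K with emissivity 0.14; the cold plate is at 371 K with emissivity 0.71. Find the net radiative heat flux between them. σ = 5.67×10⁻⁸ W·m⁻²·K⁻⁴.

For two infinite grey parallel plates, q = σ(T₁⁴ − T₂⁴)/(1/ε₁ + 1/ε₂ − 1).
T₁⁴ − T₂⁴ = 7.200×10¹⁰ − 1.895×10¹⁰ = 5.305×10¹⁰ K⁴.
1/ε₁ + 1/ε₂ − 1 = 7.143 + 1.408 − 1 = 7.551.
q = 5.67×10⁻⁸ × 5.305×10¹⁰ / 7.551.

q ≈ 398 W/m²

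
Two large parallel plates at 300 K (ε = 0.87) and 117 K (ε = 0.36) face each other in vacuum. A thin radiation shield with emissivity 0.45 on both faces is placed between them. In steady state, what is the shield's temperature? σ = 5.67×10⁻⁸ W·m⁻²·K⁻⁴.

T_s ≈ 268 K

In steady state the net flux on the hot side equals that on the cold side.
σ(T₁⁴−T_s⁴)/D₁ = σ(T_s⁴−T₂⁴)/D₂, with D₁ = 1/ε₁+1/ε_s−1 = 2.372, D₂ = 1/ε_s+1/ε₂−1 = 4.000.
Solve for T_s⁴: T_s⁴ = (D₂·T₁⁴ + D₁·T₂⁴)/(D₁+D₂) = 5.155×10⁹ K⁴.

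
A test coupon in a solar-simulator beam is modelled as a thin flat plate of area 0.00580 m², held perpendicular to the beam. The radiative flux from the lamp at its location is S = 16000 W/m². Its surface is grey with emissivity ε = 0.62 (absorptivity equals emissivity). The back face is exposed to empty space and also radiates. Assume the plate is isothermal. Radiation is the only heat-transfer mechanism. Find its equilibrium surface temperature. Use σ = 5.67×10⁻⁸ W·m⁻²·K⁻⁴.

At equilibrium, absorbed power = emitted power.
Absorbing cross-section = A = 0.005800 m²; emitting surface = 2A = 0.01160 m² (ratio 2).
εS·A_cross = εσ·A_surf·T⁴  ⇒  T⁴ = S/(2σ)   (ε cancels).
T⁴ = 16000/(2·5.67×10⁻⁸) = 1.411×10¹¹ K⁴.
T = (1.411×10¹¹)^(1/4).

T ≈ 613 K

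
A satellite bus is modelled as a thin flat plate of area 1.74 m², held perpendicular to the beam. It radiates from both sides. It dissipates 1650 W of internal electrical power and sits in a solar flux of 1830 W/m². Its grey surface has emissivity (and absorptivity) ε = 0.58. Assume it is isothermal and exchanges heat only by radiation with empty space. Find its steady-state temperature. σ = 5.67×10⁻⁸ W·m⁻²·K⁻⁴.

T ≈ 418 K

At steady state, absorbed solar power + internal power = radiated power.
Absorbed: α·S·A_cross = 0.58·1830·1.740 = 1847 W (cross-section A).
Total input = 1847 + 1650 = 3497 W.
Radiated: εσ·A_surf·T⁴ with A_surf = 2A = 3.480 m².
T⁴ = 3497/(0.58·5.67×10⁻⁸·3.480) = 3.056×10¹⁰ K⁴.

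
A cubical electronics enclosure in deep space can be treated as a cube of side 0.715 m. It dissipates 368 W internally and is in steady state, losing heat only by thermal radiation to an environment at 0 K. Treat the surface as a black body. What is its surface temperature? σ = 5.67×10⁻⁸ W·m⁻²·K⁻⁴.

Steady state: internal power = radiated power, P = εσA T⁴.
Radiating area A = 6L² = 3.067 m².
T⁴ = P/(εσA) = 368/(1.0·5.67×10⁻⁸·3.067) = 2.116×10⁹ K⁴.
T = (2.116×10⁹)^(1/4).

T ≈ 214 K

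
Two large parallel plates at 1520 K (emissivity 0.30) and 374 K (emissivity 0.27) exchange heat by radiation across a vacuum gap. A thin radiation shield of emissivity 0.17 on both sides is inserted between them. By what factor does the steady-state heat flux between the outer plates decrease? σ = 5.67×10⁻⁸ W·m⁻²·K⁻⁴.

Without shield: q₀ = σΔ(T⁴)/(1/ε₁+1/ε₂−1) with denominator 6.037.
With shield the two gaps are in series; the resistances add: (1/ε₁+1/ε_s−1)+(1/ε_s+1/ε₂−1) = 8.216+8.586 = 16.80.
Heat-flux ratio q₀/q = 16.80/6.037.

factor ≈ 2.78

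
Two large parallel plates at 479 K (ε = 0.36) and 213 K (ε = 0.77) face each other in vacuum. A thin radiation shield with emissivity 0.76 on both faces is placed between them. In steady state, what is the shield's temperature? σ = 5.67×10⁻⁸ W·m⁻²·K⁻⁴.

T_s ≈ 373 K

In steady state the net flux on the hot side equals that on the cold side.
σ(T₁⁴−T_s⁴)/D₁ = σ(T_s⁴−T₂⁴)/D₂, with D₁ = 1/ε₁+1/ε_s−1 = 3.094, D₂ = 1/ε_s+1/ε₂−1 = 1.614.
Solve for T_s⁴: T_s⁴ = (D₂·T₁⁴ + D₁·T₂⁴)/(D₁+D₂) = 1.940×10¹⁰ K⁴.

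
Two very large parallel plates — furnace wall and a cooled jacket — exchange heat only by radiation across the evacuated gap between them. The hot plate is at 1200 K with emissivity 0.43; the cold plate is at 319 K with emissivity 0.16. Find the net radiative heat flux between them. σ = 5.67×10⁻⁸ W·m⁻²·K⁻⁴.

For two infinite grey parallel plates, q = σ(T₁⁴ − T₂⁴)/(1/ε₁ + 1/ε₂ − 1).
T₁⁴ − T₂⁴ = 2.074×10¹² − 1.036×10¹⁰ = 2.063×10¹² K⁴.
1/ε₁ + 1/ε₂ − 1 = 2.326 + 6.250 − 1 = 7.576.
q = 5.67×10⁻⁸ × 2.063×10¹² / 7.576.

q ≈ 15400 W/m²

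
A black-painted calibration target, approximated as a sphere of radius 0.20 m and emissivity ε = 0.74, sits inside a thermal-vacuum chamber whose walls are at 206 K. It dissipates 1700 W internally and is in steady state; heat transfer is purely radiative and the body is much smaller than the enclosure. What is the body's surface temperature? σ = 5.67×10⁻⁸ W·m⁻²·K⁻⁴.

T ≈ 536 K

For a small grey body in a large enclosure, net radiated power = εσA(T⁴ − T_w⁴).
Steady state: P = εσA(T⁴ − T_w⁴) with A = 4πr² = 0.5027 m².
T⁴ = P/(εσA) + T_w⁴ = 1700/(0.74·5.67×10⁻⁸·0.5027) + (206)⁴
    = 8.061×10¹⁰ + 1.801×10⁹ = 8.241×10¹⁰ K⁴.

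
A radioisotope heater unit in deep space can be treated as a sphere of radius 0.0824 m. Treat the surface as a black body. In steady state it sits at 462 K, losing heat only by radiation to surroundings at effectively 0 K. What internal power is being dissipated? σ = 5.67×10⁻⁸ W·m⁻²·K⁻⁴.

P ≈ 220 W

Steady state: P = εσA T⁴.
A = 4πr² = 0.08532 m²; T⁴ = (462)⁴ = 4.556×10¹⁰ K⁴.
P = 1.0 × 5.67×10⁻⁸ × 0.08532 × 4.556×10¹⁰.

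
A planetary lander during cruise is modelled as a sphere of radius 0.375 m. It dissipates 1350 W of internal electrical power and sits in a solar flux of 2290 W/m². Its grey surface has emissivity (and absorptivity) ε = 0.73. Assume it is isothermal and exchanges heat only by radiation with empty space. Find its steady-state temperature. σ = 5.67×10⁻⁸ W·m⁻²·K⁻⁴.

At steady state, absorbed solar power + internal power = radiated power.
Absorbed: α·S·A_cross = 0.73·2290·0.4418 = 738.5 W (cross-section πr²).
Total input = 738.5 + 1350 = 2089 W.
Radiated: εσ·A_surf·T⁴ with A_surf = 4πr² = 1.767 m².
T⁴ = 2089/(0.73·5.67×10⁻⁸·1.767) = 2.855×10¹⁰ K⁴.

T ≈ 411 K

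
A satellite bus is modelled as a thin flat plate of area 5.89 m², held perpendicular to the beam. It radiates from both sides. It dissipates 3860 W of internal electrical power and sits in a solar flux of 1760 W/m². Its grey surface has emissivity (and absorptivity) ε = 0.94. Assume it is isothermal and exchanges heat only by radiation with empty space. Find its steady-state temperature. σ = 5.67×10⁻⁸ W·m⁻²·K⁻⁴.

T ≈ 384 K

At steady state, absorbed solar power + internal power = radiated power.
Absorbed: α·S·A_cross = 0.94·1760·5.890 = 9744 W (cross-section A).
Total input = 9744 + 3860 = 13600 W.
Radiated: εσ·A_surf·T⁴ with A_surf = 2A = 11.78 m².
T⁴ = 13600/(0.94·5.67×10⁻⁸·11.78) = 2.167×10¹⁰ K⁴.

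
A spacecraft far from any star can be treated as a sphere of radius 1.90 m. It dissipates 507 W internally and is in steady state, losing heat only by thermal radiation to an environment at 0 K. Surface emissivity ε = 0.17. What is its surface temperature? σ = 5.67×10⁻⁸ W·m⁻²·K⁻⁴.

T ≈ 185 K

Steady state: internal power = radiated power, P = εσA T⁴.
Radiating area A = 4πr² = 45.36 m².
T⁴ = P/(εσA) = 507/(0.17·5.67×10⁻⁸·45.36) = 1.159×10⁹ K⁴.
T = (1.159×10⁹)^(1/4).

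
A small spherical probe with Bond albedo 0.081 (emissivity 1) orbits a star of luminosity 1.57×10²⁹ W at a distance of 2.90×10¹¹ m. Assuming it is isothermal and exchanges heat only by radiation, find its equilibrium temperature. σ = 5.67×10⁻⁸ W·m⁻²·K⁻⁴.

First find the stellar flux at distance d: S = L/(4πd²) = 1.57×10²⁹/(4π·(2.90×10¹¹)²) = 1.486×10⁵ W/m².
For an isothermal sphere, absorbed (1−a)S·πr² = emitted σ·4πr²·T⁴, so T⁴ = (1−a)S/(4σ).
T⁴ = 0.919·1.486×10⁵/(4·5.67×10⁻⁸) = 6.020×10¹¹ K⁴.

T ≈ 881 K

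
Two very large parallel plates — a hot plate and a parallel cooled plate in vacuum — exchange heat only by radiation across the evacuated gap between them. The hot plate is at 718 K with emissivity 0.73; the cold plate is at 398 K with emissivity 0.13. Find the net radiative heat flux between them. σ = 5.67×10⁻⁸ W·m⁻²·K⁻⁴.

For two infinite grey parallel plates, q = σ(T₁⁴ − T₂⁴)/(1/ε₁ + 1/ε₂ − 1).
T₁⁴ − T₂⁴ = 2.658×10¹¹ − 2.509×10¹⁰ = 2.407×10¹¹ K⁴.
1/ε₁ + 1/ε₂ − 1 = 1.370 + 7.692 − 1 = 8.062.
q = 5.67×10⁻⁸ × 2.407×10¹¹ / 8.062.

q ≈ 1690 W/m²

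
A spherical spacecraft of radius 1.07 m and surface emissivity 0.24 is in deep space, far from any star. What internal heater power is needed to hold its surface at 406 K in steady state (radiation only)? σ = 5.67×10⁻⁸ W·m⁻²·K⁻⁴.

P = εσ·4πr²·T⁴.
4πr² = 14.39 m²; T⁴ = 2.717×10¹⁰ K⁴.
P = 0.24·5.67×10⁻⁸·14.39·2.717×10¹⁰.

P ≈ 5320 W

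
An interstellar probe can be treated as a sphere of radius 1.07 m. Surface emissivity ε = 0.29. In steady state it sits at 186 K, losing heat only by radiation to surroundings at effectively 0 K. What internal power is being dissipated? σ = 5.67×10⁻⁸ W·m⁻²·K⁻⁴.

Steady state: P = εσA T⁴.
A = 4πr² = 14.39 m²; T⁴ = (186)⁴ = 1.197×10⁹ K⁴.
P = 0.29 × 5.67×10⁻⁸ × 14.39 × 1.197×10⁹.

P ≈ 283 W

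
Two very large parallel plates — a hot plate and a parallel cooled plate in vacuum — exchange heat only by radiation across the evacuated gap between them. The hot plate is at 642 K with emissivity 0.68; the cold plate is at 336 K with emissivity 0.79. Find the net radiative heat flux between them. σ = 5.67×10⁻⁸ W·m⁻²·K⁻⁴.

For two infinite grey parallel plates, q = σ(T₁⁴ − T₂⁴)/(1/ε₁ + 1/ε₂ − 1).
T₁⁴ − T₂⁴ = 1.699×10¹¹ − 1.275×10¹⁰ = 1.571×10¹¹ K⁴.
1/ε₁ + 1/ε₂ − 1 = 1.471 + 1.266 − 1 = 1.736.
q = 5.67×10⁻⁸ × 1.571×10¹¹ / 1.736.

q ≈ 5130 W/m²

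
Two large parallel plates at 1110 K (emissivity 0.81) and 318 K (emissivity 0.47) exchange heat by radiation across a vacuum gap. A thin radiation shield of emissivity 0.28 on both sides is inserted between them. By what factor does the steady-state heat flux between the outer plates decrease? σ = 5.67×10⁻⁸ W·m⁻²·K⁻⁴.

Without shield: q₀ = σΔ(T⁴)/(1/ε₁+1/ε₂−1) with denominator 2.362.
With shield the two gaps are in series; the resistances add: (1/ε₁+1/ε_s−1)+(1/ε_s+1/ε₂−1) = 3.806+4.699 = 8.505.
Heat-flux ratio q₀/q = 8.505/2.362.

factor ≈ 3.60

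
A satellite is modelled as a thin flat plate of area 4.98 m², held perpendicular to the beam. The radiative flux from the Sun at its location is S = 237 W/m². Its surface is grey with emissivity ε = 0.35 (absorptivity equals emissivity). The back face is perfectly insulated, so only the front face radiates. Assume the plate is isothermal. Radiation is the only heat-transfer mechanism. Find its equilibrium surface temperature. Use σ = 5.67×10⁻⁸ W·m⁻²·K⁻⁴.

T ≈ 254 K

At equilibrium, absorbed power = emitted power.
Absorbing cross-section = A = 4.980 m²; emitting surface = A = 4.980 m² (ratio 1).
εS·A_cross = εσ·A_surf·T⁴  ⇒  T⁴ = S/(1σ)   (ε cancels).
T⁴ = 237/(1·5.67×10⁻⁸) = 4.180×10⁹ K⁴.
T = (4.180×10⁹)^(1/4).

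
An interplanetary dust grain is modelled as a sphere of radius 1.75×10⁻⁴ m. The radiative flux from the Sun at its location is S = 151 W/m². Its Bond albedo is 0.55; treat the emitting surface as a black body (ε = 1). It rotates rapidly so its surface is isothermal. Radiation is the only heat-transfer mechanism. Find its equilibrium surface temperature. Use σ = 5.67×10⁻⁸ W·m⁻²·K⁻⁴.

T ≈ 132 K

At equilibrium, absorbed power = emitted power.
Absorbing cross-section = πr² = 9.621×10⁻⁸ m²; emitting surface = 4πr² = 3.848×10⁻⁷ m² (ratio 4).
(1−a)S·A_cross = εσ·A_surf·T⁴  ⇒  T⁴ = (1−a)S/(4σ).
T⁴ = 0.450·151/(4·5.67×10⁻⁸) = 2.996×10⁸ K⁴.
T = (2.996×10⁸)^(1/4).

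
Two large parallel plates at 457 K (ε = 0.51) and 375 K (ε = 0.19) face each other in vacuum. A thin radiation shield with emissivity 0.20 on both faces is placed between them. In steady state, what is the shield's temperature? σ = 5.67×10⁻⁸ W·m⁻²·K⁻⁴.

T_s ≈ 430 K

In steady state the net flux on the hot side equals that on the cold side.
σ(T₁⁴−T_s⁴)/D₁ = σ(T_s⁴−T₂⁴)/D₂, with D₁ = 1/ε₁+1/ε_s−1 = 5.961, D₂ = 1/ε_s+1/ε₂−1 = 9.263.
Solve for T_s⁴: T_s⁴ = (D₂·T₁⁴ + D₁·T₂⁴)/(D₁+D₂) = 3.428×10¹⁰ K⁴.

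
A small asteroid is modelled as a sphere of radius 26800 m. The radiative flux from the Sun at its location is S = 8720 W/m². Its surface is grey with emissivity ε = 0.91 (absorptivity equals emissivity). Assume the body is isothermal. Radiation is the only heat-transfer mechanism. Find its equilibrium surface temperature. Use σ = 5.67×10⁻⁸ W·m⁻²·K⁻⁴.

T ≈ 443 K

At equilibrium, absorbed power = emitted power.
Absorbing cross-section = πr² = 2.256×10⁹ m²; emitting surface = 4πr² = 9.026×10⁹ m² (ratio 4).
εS·A_cross = εσ·A_surf·T⁴  ⇒  T⁴ = S/(4σ)   (ε cancels).
T⁴ = 8720/(4·5.67×10⁻⁸) = 3.845×10¹⁰ K⁴.
T = (3.845×10¹⁰)^(1/4).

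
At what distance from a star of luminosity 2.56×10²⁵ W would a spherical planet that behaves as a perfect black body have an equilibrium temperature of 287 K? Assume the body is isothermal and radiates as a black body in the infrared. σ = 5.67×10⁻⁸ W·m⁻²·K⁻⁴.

For an isothermal black-emitting sphere, (1−a)S·πr² = σ·4πr²·T⁴ ⇒ S = 4σT⁴/(1−a).
S = 4·5.67×10⁻⁸·(287)⁴/1.00 = 1539 W/m².
Flux falls as S = L/(4πd²), so d = √(L/(4πS)) = √(2.56×10²⁵/(4π·1539)).

d ≈ 3.64×10¹⁰ m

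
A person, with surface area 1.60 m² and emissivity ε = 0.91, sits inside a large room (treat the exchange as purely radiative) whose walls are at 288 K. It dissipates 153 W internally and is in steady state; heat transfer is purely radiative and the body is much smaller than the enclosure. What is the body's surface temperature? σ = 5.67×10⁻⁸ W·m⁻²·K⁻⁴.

For a small grey body in a large enclosure, net radiated power = εσA(T⁴ − T_w⁴).
Steady state: P = εσA(T⁴ − T_w⁴) with A = 1.60 m².
T⁴ = P/(εσA) + T_w⁴ = 153/(0.91·5.67×10⁻⁸·1.600) + (288)⁴
    = 1.853×10⁹ + 6.880×10⁹ = 8.733×10⁹ K⁴.

T ≈ 306 K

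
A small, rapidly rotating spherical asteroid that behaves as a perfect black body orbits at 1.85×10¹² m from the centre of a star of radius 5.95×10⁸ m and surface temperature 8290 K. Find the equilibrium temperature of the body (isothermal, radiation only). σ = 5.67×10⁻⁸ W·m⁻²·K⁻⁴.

The star's surface emits σT_*⁴; at distance d the flux is S = σT_*⁴(R_*/d)².
S = 5.67×10⁻⁸·(8290)⁴·(5.95×10⁸/1.85×10¹²)² = 27.70 W/m².
For an isothermal sphere T⁴ = (1−a)S/(4σ) = 1.221×10⁸ K⁴.

T ≈ 105 K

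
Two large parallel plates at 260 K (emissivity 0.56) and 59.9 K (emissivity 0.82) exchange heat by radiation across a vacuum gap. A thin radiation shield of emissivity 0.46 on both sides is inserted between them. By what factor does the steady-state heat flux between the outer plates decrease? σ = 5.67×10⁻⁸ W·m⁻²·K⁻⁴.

factor ≈ 2.67

Without shield: q₀ = σΔ(T⁴)/(1/ε₁+1/ε₂−1) with denominator 2.005.
With shield the two gaps are in series; the resistances add: (1/ε₁+1/ε_s−1)+(1/ε_s+1/ε₂−1) = 2.960+2.393 = 5.353.
Heat-flux ratio q₀/q = 5.353/2.005.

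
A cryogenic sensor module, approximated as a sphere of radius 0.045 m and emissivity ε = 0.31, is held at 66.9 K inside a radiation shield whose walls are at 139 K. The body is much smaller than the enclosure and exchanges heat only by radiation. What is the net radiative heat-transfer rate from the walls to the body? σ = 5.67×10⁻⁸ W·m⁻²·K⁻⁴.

P_net ≈ 0.158 W

For a small grey body in a large enclosure: P_net = εσA(T_body⁴ − T_wall⁴).
A = 4πr² = 0.02545 m²; T_body⁴ − T_wall⁴ = 2.003×10⁷ − 3.733×10⁸ = -3.533×10⁸ K⁴.
|P_net| = 0.31·5.67×10⁻⁸·0.02545·3.533×10⁸.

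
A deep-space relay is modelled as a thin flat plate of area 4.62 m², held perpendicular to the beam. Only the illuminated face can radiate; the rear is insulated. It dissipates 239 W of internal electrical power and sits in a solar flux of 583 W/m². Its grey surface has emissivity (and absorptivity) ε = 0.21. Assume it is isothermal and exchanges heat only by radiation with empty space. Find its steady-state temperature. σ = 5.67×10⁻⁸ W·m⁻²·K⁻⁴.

T ≈ 348 K

At steady state, absorbed solar power + internal power = radiated power.
Absorbed: α·S·A_cross = 0.21·583·4.620 = 565.6 W (cross-section A).
Total input = 565.6 + 239 = 804.6 W.
Radiated: εσ·A_surf·T⁴ with A_surf = A = 4.620 m².
T⁴ = 804.6/(0.21·5.67×10⁻⁸·4.620) = 1.463×10¹⁰ K⁴.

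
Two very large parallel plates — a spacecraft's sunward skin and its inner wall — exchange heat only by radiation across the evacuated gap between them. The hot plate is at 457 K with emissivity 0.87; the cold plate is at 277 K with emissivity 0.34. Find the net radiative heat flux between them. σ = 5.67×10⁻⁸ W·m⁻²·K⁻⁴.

For two infinite grey parallel plates, q = σ(T₁⁴ − T₂⁴)/(1/ε₁ + 1/ε₂ − 1).
T₁⁴ − T₂⁴ = 4.362×10¹⁰ − 5.887×10⁹ = 3.773×10¹⁰ K⁴.
1/ε₁ + 1/ε₂ − 1 = 1.149 + 2.941 − 1 = 3.091.
q = 5.67×10⁻⁸ × 3.773×10¹⁰ / 3.091.

q ≈ 692 W/m²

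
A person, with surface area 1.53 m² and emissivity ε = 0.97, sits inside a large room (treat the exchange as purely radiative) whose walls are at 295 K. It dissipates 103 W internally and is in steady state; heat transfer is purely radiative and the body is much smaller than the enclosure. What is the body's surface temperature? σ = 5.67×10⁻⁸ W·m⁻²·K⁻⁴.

T ≈ 306 K

For a small grey body in a large enclosure, net radiated power = εσA(T⁴ − T_w⁴).
Steady state: P = εσA(T⁴ − T_w⁴) with A = 1.53 m².
T⁴ = P/(εσA) + T_w⁴ = 103/(0.97·5.67×10⁻⁸·1.530) + (295)⁴
    = 1.224×10⁹ + 7.573×10⁹ = 8.797×10⁹ K⁴.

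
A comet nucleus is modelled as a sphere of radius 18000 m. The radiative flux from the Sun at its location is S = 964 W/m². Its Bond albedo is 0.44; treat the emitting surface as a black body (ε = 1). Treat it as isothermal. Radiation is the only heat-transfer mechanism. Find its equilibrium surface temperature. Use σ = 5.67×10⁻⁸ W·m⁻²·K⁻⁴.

T ≈ 221 K

At equilibrium, absorbed power = emitted power.
Absorbing cross-section = πr² = 1.018×10⁹ m²; emitting surface = 4πr² = 4.072×10⁹ m² (ratio 4).
(1−a)S·A_cross = εσ·A_surf·T⁴  ⇒  T⁴ = (1−a)S/(4σ).
T⁴ = 0.560·964/(4·5.67×10⁻⁸) = 2.380×10⁹ K⁴.
T = (2.380×10⁹)^(1/4).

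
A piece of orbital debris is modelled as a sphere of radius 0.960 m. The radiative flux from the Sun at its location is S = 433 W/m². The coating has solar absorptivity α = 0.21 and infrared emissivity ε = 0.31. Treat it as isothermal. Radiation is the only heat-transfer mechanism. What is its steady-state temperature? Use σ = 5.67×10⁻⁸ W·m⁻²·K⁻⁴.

T ≈ 190 K

At equilibrium, absorbed power = emitted power.
Absorbing cross-section = πr² = 2.895 m²; emitting surface = 4πr² = 11.58 m² (ratio 4).
αS·A_cross = εσ·A_surf·T⁴  ⇒  T⁴ = αS/(ε·4σ).
T⁴ = 0.210·433/(0.31·4·5.67×10⁻⁸) = 1.293×10⁹ K⁴.
T = (1.293×10⁹)^(1/4).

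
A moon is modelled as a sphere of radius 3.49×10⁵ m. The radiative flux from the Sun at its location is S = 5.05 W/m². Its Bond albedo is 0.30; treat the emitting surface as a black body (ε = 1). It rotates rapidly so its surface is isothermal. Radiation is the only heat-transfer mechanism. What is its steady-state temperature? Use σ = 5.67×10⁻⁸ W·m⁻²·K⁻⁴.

T ≈ 62.8 K

At equilibrium, absorbed power = emitted power.
Absorbing cross-section = πr² = 3.826×10¹¹ m²; emitting surface = 4πr² = 1.531×10¹² m² (ratio 4).
(1−a)S·A_cross = εσ·A_surf·T⁴  ⇒  T⁴ = (1−a)S/(4σ).
T⁴ = 0.700·5.05/(4·5.67×10⁻⁸) = 1.559×10⁷ K⁴.
T = (1.559×10⁷)^(1/4).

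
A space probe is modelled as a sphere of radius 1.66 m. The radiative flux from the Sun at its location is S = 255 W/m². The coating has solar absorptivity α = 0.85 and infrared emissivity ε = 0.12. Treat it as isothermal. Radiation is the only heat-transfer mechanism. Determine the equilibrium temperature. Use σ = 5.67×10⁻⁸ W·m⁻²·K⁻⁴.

At equilibrium, absorbed power = emitted power.
Absorbing cross-section = πr² = 8.657 m²; emitting surface = 4πr² = 34.63 m² (ratio 4).
αS·A_cross = εσ·A_surf·T⁴  ⇒  T⁴ = αS/(ε·4σ).
T⁴ = 0.850·255/(0.12·4·5.67×10⁻⁸) = 7.964×10⁹ K⁴.
T = (7.964×10⁹)^(1/4).

T ≈ 299 K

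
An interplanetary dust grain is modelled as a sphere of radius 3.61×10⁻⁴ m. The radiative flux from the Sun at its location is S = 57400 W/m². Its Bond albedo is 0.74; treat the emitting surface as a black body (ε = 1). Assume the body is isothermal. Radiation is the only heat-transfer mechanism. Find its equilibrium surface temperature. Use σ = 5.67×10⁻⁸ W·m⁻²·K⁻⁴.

At equilibrium, absorbed power = emitted power.
Absorbing cross-section = πr² = 4.094×10⁻⁷ m²; emitting surface = 4πr² = 1.638×10⁻⁶ m² (ratio 4).
(1−a)S·A_cross = εσ·A_surf·T⁴  ⇒  T⁴ = (1−a)S/(4σ).
T⁴ = 0.260·57400/(4·5.67×10⁻⁸) = 6.580×10¹⁰ K⁴.
T = (6.580×10¹⁰)^(1/4).

T ≈ 506 K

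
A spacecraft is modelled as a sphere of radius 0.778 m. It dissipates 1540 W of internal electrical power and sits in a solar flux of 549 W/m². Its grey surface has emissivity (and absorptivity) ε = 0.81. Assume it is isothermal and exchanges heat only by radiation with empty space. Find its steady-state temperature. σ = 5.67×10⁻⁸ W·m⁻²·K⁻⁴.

T ≈ 287 K

At steady state, absorbed solar power + internal power = radiated power.
Absorbed: α·S·A_cross = 0.81·549·1.902 = 845.6 W (cross-section πr²).
Total input = 845.6 + 1540 = 2386 W.
Radiated: εσ·A_surf·T⁴ with A_surf = 4πr² = 7.606 m².
T⁴ = 2386/(0.81·5.67×10⁻⁸·7.606) = 6.829×10⁹ K⁴.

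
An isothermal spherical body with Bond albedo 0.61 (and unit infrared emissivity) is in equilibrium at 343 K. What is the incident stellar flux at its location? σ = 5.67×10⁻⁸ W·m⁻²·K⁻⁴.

(1−a)S·πr² = σ·4πr²·T⁴ ⇒ S = 4σT⁴/(1−a).
S = 4·5.67×10⁻⁸·1.384×10¹⁰/0.390.

S ≈ 8050 W/m²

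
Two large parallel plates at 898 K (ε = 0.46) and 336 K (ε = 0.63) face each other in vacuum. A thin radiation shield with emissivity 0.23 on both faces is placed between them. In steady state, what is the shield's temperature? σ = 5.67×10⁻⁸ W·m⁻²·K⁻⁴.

T_s ≈ 748 K

In steady state the net flux on the hot side equals that on the cold side.
σ(T₁⁴−T_s⁴)/D₁ = σ(T_s⁴−T₂⁴)/D₂, with D₁ = 1/ε₁+1/ε_s−1 = 5.522, D₂ = 1/ε_s+1/ε₂−1 = 4.935.
Solve for T_s⁴: T_s⁴ = (D₂·T₁⁴ + D₁·T₂⁴)/(D₁+D₂) = 3.136×10¹¹ K⁴.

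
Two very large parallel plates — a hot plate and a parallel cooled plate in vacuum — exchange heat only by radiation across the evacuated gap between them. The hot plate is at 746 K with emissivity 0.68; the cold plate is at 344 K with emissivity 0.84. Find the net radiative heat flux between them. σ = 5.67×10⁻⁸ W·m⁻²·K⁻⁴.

q ≈ 10100 W/m²

For two infinite grey parallel plates, q = σ(T₁⁴ − T₂⁴)/(1/ε₁ + 1/ε₂ − 1).
T₁⁴ − T₂⁴ = 3.097×10¹¹ − 1.400×10¹⁰ = 2.957×10¹¹ K⁴.
1/ε₁ + 1/ε₂ − 1 = 1.471 + 1.190 − 1 = 1.661.
q = 5.67×10⁻⁸ × 2.957×10¹¹ / 1.661.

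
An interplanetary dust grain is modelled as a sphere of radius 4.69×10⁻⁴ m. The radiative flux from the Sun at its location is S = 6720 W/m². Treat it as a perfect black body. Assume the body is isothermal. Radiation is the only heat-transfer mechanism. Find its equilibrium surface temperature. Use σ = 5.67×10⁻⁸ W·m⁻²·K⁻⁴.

At equilibrium, absorbed power = emitted power.
Absorbing cross-section = πr² = 6.910×10⁻⁷ m²; emitting surface = 4πr² = 2.764×10⁻⁶ m² (ratio 4).
S·A_cross = εσ·A_surf·T⁴  ⇒  T⁴ = S/(4σ).
T⁴ = 1.00·6720/(4·5.67×10⁻⁸) = 2.963×10¹⁰ K⁴.
T = (2.963×10¹⁰)^(1/4).

T ≈ 415 K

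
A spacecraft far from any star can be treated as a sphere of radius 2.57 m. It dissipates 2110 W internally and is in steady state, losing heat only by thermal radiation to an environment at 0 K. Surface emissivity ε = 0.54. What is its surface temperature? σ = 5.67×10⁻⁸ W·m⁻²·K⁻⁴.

Steady state: internal power = radiated power, P = εσA T⁴.
Radiating area A = 4πr² = 83.00 m².
T⁴ = P/(εσA) = 2110/(0.54·5.67×10⁻⁸·83.00) = 8.303×10⁸ K⁴.
T = (8.303×10⁸)^(1/4).

T ≈ 170 K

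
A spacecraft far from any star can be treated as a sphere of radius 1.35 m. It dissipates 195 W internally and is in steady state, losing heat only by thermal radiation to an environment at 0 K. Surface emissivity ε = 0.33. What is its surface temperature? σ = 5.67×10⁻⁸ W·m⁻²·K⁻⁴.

Steady state: internal power = radiated power, P = εσA T⁴.
Radiating area A = 4πr² = 22.90 m².
T⁴ = P/(εσA) = 195/(0.33·5.67×10⁻⁸·22.90) = 4.551×10⁸ K⁴.
T = (4.551×10⁸)^(1/4).

T ≈ 146 K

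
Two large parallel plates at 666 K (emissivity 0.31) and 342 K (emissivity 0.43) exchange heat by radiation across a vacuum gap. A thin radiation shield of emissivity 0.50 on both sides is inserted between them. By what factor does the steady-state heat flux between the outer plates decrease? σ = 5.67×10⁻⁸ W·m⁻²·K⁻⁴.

Without shield: q₀ = σΔ(T⁴)/(1/ε₁+1/ε₂−1) with denominator 4.551.
With shield the two gaps are in series; the resistances add: (1/ε₁+1/ε_s−1)+(1/ε_s+1/ε₂−1) = 4.226+3.326 = 7.551.
Heat-flux ratio q₀/q = 7.551/4.551.

factor ≈ 1.66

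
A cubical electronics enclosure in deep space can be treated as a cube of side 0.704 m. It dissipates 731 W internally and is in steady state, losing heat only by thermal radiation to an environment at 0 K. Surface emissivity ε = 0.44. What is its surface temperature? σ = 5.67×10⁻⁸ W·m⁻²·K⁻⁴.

Steady state: internal power = radiated power, P = εσA T⁴.
Radiating area A = 6L² = 2.974 m².
T⁴ = P/(εσA) = 731/(0.44·5.67×10⁻⁸·2.974) = 9.853×10⁹ K⁴.
T = (9.853×10⁹)^(1/4).

T ≈ 315 K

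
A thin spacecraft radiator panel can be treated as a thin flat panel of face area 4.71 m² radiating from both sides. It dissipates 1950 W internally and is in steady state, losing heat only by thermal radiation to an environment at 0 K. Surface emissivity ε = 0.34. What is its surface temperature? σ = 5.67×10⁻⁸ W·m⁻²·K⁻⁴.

Steady state: internal power = radiated power, P = εσA T⁴.
Radiating area A = 2·4.71 = 9.420 m².
T⁴ = P/(εσA) = 1950/(0.34·5.67×10⁻⁸·9.420) = 1.074×10¹⁰ K⁴.
T = (1.074×10¹⁰)^(1/4).

T ≈ 322 K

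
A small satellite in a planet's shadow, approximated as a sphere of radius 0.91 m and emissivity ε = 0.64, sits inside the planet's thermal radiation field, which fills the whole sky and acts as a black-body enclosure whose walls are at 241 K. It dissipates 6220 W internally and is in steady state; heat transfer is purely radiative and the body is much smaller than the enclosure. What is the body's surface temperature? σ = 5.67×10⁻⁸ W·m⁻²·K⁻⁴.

T ≈ 375 K

For a small grey body in a large enclosure, net radiated power = εσA(T⁴ − T_w⁴).
Steady state: P = εσA(T⁴ − T_w⁴) with A = 4πr² = 10.41 m².
T⁴ = P/(εσA) + T_w⁴ = 6220/(0.64·5.67×10⁻⁸·10.41) + (241)⁴
    = 1.647×10¹⁰ + 3.373×10⁹ = 1.984×10¹⁰ K⁴.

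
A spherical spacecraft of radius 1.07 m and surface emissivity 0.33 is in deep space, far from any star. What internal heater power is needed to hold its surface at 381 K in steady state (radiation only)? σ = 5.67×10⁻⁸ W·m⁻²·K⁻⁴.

P = εσ·4πr²·T⁴.
4πr² = 14.39 m²; T⁴ = 2.107×10¹⁰ K⁴.
P = 0.33·5.67×10⁻⁸·14.39·2.107×10¹⁰.

P ≈ 5670 W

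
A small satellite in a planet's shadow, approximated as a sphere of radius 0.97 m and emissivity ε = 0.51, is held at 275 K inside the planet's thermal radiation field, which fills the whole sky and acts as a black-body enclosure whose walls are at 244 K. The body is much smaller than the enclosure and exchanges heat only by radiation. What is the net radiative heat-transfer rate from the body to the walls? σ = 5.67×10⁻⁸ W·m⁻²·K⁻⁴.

P_net ≈ 744 W

For a small grey body in a large enclosure: P_net = εσA(T_body⁴ − T_wall⁴).
A = 4πr² = 11.82 m²; T_body⁴ − T_wall⁴ = 5.719×10⁹ − 3.545×10⁹ = 2.175×10⁹ K⁴.
|P_net| = 0.51·5.67×10⁻⁸·11.82·2.175×10⁹.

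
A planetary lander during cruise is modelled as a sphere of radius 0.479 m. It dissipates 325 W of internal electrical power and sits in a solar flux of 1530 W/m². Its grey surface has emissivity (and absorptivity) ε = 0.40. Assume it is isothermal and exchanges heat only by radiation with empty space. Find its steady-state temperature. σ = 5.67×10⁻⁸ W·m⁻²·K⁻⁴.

At steady state, absorbed solar power + internal power = radiated power.
Absorbed: α·S·A_cross = 0.40·1530·0.7208 = 441.1 W (cross-section πr²).
Total input = 441.1 + 325 = 766.1 W.
Radiated: εσ·A_surf·T⁴ with A_surf = 4πr² = 2.883 m².
T⁴ = 766.1/(0.40·5.67×10⁻⁸·2.883) = 1.172×10¹⁰ K⁴.

T ≈ 329 K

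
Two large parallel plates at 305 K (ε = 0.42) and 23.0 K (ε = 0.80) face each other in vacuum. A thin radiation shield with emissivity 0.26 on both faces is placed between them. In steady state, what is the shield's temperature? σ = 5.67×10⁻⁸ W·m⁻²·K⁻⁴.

In steady state the net flux on the hot side equals that on the cold side.
σ(T₁⁴−T_s⁴)/D₁ = σ(T_s⁴−T₂⁴)/D₂, with D₁ = 1/ε₁+1/ε_s−1 = 5.227, D₂ = 1/ε_s+1/ε₂−1 = 4.096.
Solve for T_s⁴: T_s⁴ = (D₂·T₁⁴ + D₁·T₂⁴)/(D₁+D₂) = 3.802×10⁹ K⁴.

T_s ≈ 248 K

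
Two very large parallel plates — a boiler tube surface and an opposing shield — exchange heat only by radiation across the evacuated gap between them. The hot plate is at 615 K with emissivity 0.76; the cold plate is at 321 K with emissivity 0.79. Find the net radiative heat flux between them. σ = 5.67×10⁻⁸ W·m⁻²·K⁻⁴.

For two infinite grey parallel plates, q = σ(T₁⁴ − T₂⁴)/(1/ε₁ + 1/ε₂ − 1).
T₁⁴ − T₂⁴ = 1.431×10¹¹ − 1.062×10¹⁰ = 1.324×10¹¹ K⁴.
1/ε₁ + 1/ε₂ − 1 = 1.316 + 1.266 − 1 = 1.582.
q = 5.67×10⁻⁸ × 1.324×10¹¹ / 1.582.

q ≈ 4750 W/m²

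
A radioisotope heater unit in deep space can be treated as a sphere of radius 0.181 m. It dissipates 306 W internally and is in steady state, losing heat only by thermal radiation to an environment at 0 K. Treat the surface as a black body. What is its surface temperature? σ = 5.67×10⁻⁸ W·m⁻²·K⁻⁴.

Steady state: internal power = radiated power, P = εσA T⁴.
Radiating area A = 4πr² = 0.4117 m².
T⁴ = P/(εσA) = 306/(1.0·5.67×10⁻⁸·0.4117) = 1.311×10¹⁰ K⁴.
T = (1.311×10¹⁰)^(1/4).

T ≈ 338 K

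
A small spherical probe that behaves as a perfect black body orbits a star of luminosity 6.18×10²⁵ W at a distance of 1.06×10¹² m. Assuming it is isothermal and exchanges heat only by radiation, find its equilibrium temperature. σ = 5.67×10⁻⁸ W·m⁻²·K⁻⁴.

First find the stellar flux at distance d: S = L/(4πd²) = 6.18×10²⁵/(4π·(1.06×10¹²)²) = 4.377 W/m².
For an isothermal sphere, absorbed (1−a)S·πr² = emitted σ·4πr²·T⁴, so T⁴ = (1−a)S/(4σ).
T⁴ = 1.00·4.377/(4·5.67×10⁻⁸) = 1.930×10⁷ K⁴.

T ≈ 66.3 K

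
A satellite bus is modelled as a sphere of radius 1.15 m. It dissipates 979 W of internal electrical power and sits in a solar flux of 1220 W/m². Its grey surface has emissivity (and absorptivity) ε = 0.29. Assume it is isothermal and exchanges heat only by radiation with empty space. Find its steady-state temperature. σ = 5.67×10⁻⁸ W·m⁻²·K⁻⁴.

At steady state, absorbed solar power + internal power = radiated power.
Absorbed: α·S·A_cross = 0.29·1220·4.155 = 1470 W (cross-section πr²).
Total input = 1470 + 979 = 2449 W.
Radiated: εσ·A_surf·T⁴ with A_surf = 4πr² = 16.62 m².
T⁴ = 2449/(0.29·5.67×10⁻⁸·16.62) = 8.962×10⁹ K⁴.

T ≈ 308 K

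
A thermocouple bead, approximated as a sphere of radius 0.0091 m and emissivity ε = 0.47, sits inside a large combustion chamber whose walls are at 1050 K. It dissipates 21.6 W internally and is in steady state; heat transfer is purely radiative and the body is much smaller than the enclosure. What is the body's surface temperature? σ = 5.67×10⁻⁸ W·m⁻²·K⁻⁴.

For a small grey body in a large enclosure, net radiated power = εσA(T⁴ − T_w⁴).
Steady state: P = εσA(T⁴ − T_w⁴) with A = 4πr² = 0.001041 m².
T⁴ = P/(εσA) + T_w⁴ = 21.6/(0.47·5.67×10⁻⁸·0.001041) + (1050)⁴
    = 7.789×10¹¹ + 1.216×10¹² = 1.994×10¹² K⁴.

T ≈ 1190 K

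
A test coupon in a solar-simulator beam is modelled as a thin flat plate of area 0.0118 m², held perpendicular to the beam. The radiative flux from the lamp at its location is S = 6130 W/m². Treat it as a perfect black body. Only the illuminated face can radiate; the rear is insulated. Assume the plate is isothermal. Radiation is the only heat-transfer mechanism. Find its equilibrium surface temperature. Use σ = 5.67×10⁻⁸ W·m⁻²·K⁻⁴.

T ≈ 573 K

At equilibrium, absorbed power = emitted power.
Absorbing cross-section = A = 0.01180 m²; emitting surface = A = 0.01180 m² (ratio 1).
S·A_cross = εσ·A_surf·T⁴  ⇒  T⁴ = S/(1σ).
T⁴ = 1.00·6130/(1·5.67×10⁻⁸) = 1.081×10¹¹ K⁴.
T = (1.081×10¹¹)^(1/4).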